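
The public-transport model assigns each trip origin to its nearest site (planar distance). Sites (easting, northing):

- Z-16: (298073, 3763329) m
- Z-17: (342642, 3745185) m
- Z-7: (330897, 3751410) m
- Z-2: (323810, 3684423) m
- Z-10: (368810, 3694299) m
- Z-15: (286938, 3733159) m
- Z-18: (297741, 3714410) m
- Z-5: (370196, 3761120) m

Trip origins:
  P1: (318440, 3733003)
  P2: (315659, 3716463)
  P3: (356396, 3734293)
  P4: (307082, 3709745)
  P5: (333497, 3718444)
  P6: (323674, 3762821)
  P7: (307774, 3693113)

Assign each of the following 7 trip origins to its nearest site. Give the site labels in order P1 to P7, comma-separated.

P1 → Z-7 (d²=493994498.00)
P2 → Z-18 (d²=325269533.00)
P3 → Z-17 (d²=307808180.00)
P4 → Z-18 (d²=109016506.00)
P5 → Z-17 (d²=798712106.00)
P6 → Z-7 (d²=182382650.00)
P7 → Z-2 (d²=332669396.00)

Z-7, Z-18, Z-17, Z-18, Z-17, Z-7, Z-2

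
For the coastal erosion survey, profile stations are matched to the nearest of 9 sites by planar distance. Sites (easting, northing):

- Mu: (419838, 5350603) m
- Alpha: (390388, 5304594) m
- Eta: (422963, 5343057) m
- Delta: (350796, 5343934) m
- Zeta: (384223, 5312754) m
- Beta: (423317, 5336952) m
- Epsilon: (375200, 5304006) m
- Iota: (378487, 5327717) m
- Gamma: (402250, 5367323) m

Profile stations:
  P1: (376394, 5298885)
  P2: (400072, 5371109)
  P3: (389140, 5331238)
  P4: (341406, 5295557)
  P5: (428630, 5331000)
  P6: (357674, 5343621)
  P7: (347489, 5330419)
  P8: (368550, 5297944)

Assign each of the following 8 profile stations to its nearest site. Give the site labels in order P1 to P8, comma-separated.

P1 → Epsilon (d²=27650277.00)
P2 → Gamma (d²=19077480.00)
P3 → Iota (d²=125883850.00)
P4 → Epsilon (d²=1213420037.00)
P5 → Beta (d²=63654273.00)
P6 → Delta (d²=47404853.00)
P7 → Delta (d²=193591474.00)
P8 → Epsilon (d²=80970344.00)

Epsilon, Gamma, Iota, Epsilon, Beta, Delta, Delta, Epsilon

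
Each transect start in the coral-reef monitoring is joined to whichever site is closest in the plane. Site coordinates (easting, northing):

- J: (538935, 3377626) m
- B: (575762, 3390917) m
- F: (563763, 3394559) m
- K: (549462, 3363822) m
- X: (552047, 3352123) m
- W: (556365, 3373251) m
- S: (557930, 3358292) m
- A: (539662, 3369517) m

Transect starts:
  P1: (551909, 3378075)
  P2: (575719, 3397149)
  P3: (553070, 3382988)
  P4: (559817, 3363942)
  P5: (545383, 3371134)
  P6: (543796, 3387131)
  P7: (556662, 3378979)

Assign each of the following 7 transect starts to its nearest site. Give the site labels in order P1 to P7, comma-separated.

W, B, W, S, A, J, W

P1 → W (d²=43126912.00)
P2 → B (d²=38839673.00)
P3 → W (d²=105666194.00)
P4 → S (d²=35483269.00)
P5 → A (d²=35344530.00)
P6 → J (d²=113974346.00)
P7 → W (d²=32898193.00)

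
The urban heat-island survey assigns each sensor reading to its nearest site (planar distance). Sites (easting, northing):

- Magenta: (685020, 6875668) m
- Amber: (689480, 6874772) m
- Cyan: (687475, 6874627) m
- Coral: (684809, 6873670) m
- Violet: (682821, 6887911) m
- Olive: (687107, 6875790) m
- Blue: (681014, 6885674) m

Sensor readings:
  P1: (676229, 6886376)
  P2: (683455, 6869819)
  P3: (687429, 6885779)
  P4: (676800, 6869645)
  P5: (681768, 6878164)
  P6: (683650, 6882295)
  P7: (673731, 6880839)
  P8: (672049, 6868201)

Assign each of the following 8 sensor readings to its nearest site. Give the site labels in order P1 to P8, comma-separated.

P1 → Blue (d²=23389029.00)
P2 → Coral (d²=16663517.00)
P3 → Violet (d²=25779088.00)
P4 → Coral (d²=80344706.00)
P5 → Magenta (d²=16805520.00)
P6 → Blue (d²=18366137.00)
P7 → Blue (d²=76419314.00)
P8 → Coral (d²=192727561.00)

Blue, Coral, Violet, Coral, Magenta, Blue, Blue, Coral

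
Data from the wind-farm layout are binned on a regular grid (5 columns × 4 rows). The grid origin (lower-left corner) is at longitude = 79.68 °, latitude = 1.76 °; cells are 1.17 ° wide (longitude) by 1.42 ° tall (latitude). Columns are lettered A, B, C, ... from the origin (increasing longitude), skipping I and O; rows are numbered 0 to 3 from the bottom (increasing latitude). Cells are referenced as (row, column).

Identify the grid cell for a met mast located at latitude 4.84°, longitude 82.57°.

Column index: ⌊(82.57 − 79.68) / 1.17⌋ = ⌊2.470⌋ = 2 → column C
Row offset from origin: ⌊(4.84 − 1.76) / 1.42⌋ = ⌊2.169⌋ = 2 → row 2

(2, C)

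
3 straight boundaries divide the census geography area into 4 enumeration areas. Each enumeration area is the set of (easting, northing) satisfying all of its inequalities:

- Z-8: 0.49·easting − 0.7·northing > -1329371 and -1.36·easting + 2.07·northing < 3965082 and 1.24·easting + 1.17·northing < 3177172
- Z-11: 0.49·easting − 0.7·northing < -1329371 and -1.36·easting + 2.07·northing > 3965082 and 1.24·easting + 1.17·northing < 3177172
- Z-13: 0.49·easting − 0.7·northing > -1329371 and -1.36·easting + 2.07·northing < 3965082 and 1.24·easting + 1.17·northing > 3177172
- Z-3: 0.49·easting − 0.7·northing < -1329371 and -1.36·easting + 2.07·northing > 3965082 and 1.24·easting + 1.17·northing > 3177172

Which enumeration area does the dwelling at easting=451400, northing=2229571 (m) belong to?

0.49·451400 − 0.7·2229571 = -1339513.700, which is < -1329371
-1.36·451400 + 2.07·2229571 = 4001307.970, which is > 3965082
1.24·451400 + 1.17·2229571 = 3168334.070, which is < 3177172
This sign pattern matches Z-11.

Z-11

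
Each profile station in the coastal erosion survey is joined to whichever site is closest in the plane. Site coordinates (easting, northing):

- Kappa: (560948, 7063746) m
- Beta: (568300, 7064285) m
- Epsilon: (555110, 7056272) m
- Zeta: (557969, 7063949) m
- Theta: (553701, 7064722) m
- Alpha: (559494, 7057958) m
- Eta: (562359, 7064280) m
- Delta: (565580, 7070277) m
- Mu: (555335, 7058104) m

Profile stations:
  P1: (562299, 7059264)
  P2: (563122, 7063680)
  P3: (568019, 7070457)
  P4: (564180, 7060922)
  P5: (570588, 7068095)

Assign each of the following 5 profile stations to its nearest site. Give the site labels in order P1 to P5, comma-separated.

Alpha, Eta, Delta, Eta, Beta

P1 → Alpha (d²=9573661.00)
P2 → Eta (d²=942169.00)
P3 → Delta (d²=5981121.00)
P4 → Eta (d²=14592205.00)
P5 → Beta (d²=19751044.00)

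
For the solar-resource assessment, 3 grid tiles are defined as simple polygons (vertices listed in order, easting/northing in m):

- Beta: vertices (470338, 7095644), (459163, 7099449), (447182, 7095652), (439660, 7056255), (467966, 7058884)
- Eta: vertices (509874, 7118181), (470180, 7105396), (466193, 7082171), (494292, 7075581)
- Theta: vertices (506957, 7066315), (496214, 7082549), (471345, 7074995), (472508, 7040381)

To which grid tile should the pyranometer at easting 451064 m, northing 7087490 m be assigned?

Beta

Cast a ray rightward from (451064, 7087490). For each polygon, the edges (by vertex number in listed order) whose endpoints lie on opposite sides of northing = 7087490, where each meets that height, and whether that is right or left of the point:
Beta: 3–4 at easting≈445623.6 (left), 5–1 at easting≈469811.8 (right) → 1 crossing.
Eta: 2–3 at easting≈467106.1 (right), 4–1 at easting≈498648.0 (right) → 2 crossings.
Theta: no edge straddles that height → 0 crossings.
Only Beta has an odd count, so the point is inside Beta.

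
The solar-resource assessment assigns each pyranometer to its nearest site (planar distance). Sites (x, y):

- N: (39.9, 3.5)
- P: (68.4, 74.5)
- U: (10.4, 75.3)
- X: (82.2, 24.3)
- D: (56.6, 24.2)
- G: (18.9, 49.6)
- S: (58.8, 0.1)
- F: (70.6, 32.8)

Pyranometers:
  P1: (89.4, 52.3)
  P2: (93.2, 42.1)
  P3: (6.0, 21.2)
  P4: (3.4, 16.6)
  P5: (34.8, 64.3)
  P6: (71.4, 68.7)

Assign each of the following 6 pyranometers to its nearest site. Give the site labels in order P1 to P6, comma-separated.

F, X, G, G, G, P

P1 → F (d²=733.69)
P2 → X (d²=437.84)
P3 → G (d²=972.97)
P4 → G (d²=1329.25)
P5 → G (d²=468.90)
P6 → P (d²=42.64)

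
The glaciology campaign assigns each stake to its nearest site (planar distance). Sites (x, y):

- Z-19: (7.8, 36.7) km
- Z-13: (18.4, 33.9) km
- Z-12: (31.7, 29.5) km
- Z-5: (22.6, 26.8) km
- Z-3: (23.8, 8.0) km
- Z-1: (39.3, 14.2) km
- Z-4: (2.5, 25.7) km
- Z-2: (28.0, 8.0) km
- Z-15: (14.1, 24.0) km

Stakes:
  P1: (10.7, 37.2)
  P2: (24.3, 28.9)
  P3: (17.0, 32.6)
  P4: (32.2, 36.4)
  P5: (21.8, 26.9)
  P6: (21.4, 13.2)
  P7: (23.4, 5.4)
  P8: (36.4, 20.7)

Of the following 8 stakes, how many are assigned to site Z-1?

1

P1 → Z-19
P2 → Z-5
P3 → Z-13
P4 → Z-12
P5 → Z-5
P6 → Z-3
P7 → Z-3
P8 → Z-1
1 of the 8 goes to Z-1.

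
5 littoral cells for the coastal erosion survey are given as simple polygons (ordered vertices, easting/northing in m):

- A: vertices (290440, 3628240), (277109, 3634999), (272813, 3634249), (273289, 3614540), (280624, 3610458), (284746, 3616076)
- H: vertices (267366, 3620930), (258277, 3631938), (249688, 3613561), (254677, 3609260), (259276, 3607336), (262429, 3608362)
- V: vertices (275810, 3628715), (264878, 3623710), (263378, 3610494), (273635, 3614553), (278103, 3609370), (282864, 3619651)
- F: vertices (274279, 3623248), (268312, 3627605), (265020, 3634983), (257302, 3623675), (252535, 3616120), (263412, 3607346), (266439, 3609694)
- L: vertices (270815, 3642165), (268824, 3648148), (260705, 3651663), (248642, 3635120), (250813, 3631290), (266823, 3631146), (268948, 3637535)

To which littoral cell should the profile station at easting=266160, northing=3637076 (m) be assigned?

L

Cast a ray rightward from (266160, 3637076). For each polygon, the edges (by vertex number in listed order) whose endpoints lie on opposite sides of northing = 3637076, where each meets that height, and whether that is right or left of the point:
A: no edge straddles that height → 0 crossings.
H: no edge straddles that height → 0 crossings.
V: no edge straddles that height → 0 crossings.
F: no edge straddles that height → 0 crossings.
L: 3–4 at easting≈250068.3 (left), 6–7 at easting≈268795.3 (right) → 1 crossing.
Only L has an odd count, so the point is inside L.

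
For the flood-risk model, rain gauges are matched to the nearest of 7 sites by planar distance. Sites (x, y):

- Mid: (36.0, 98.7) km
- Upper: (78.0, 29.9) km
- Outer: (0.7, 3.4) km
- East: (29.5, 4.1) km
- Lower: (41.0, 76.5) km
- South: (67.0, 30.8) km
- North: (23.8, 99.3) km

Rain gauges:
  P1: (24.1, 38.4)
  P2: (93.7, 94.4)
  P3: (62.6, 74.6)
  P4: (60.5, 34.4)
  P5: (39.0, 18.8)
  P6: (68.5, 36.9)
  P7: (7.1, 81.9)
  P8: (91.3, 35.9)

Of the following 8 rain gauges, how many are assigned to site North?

P1 → East
P2 → Lower
P3 → Lower
P4 → South
P5 → East
P6 → South
P7 → North
P8 → Upper
1 of the 8 goes to North.

1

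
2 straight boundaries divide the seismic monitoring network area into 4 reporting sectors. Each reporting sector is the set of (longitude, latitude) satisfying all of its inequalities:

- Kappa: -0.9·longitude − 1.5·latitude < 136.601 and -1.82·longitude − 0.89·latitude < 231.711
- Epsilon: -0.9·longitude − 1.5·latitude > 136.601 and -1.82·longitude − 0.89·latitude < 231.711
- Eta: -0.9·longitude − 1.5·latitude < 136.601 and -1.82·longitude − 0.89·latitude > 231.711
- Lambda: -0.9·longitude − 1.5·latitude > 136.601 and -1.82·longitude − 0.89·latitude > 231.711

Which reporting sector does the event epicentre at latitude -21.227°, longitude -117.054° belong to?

Lambda

-0.9·-117.054 − 1.5·-21.227 = 137.189, which is > 136.601
-1.82·-117.054 − 0.89·-21.227 = 231.930, which is > 231.711
This sign pattern matches Lambda.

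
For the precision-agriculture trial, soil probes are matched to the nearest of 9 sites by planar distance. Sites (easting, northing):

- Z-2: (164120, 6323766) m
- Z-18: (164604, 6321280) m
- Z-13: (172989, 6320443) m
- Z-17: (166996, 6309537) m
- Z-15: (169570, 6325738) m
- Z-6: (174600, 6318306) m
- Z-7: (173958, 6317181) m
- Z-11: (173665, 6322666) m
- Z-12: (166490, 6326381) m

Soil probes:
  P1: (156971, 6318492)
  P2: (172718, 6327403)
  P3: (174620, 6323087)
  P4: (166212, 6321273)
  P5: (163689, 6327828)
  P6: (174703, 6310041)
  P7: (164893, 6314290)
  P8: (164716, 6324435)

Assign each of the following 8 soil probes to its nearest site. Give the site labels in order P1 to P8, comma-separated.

Z-18, Z-15, Z-11, Z-18, Z-12, Z-7, Z-17, Z-2

P1 → Z-18 (d²=66035633.00)
P2 → Z-15 (d²=12682129.00)
P3 → Z-11 (d²=1089266.00)
P4 → Z-18 (d²=2585713.00)
P5 → Z-12 (d²=9939410.00)
P6 → Z-7 (d²=51534625.00)
P7 → Z-17 (d²=27013618.00)
P8 → Z-2 (d²=802777.00)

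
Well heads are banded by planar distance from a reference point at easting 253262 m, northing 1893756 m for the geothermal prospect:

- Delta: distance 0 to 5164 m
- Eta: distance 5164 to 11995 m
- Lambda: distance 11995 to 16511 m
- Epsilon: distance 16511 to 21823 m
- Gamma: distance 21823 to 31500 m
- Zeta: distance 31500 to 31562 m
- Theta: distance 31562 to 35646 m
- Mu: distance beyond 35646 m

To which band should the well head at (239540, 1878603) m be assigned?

Epsilon

Distance = √((239540−253262)² + (1878603−1893756)²) = √(188293284.000 + 229613409.000) = 20442.766 m.
16511 ≤ 20442.766 < 21823 → Epsilon.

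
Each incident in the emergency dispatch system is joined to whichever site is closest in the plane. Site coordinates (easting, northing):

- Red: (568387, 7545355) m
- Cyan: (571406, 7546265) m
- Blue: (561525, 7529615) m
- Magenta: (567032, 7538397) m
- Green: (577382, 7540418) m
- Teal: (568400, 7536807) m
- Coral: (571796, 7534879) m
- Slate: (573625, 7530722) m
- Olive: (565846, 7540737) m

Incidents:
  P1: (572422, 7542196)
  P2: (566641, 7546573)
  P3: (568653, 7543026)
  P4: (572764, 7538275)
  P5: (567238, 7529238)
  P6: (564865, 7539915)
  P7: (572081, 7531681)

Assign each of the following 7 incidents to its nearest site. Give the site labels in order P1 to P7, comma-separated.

Cyan, Red, Red, Coral, Blue, Olive, Slate

P1 → Cyan (d²=17589017.00)
P2 → Red (d²=4532040.00)
P3 → Red (d²=5494997.00)
P4 → Coral (d²=12469840.00)
P5 → Blue (d²=32780498.00)
P6 → Olive (d²=1638045.00)
P7 → Slate (d²=3303617.00)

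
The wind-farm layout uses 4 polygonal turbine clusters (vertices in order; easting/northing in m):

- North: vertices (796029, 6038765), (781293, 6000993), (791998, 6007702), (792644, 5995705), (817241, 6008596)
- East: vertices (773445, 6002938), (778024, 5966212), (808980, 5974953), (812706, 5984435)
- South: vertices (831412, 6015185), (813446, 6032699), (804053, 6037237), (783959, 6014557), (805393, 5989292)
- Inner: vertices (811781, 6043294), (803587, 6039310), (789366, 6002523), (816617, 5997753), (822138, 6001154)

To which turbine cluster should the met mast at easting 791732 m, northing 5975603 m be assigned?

East

Cast a ray rightward from (791732, 5975603). For each polygon, the edges (by vertex number in listed order) whose endpoints lie on opposite sides of northing = 5975603, where each meets that height, and whether that is right or left of the point:
North: no edge straddles that height → 0 crossings.
East: 1–2 at easting≈776853.1 (left), 3–4 at easting≈809235.4 (right) → 1 crossing.
South: no edge straddles that height → 0 crossings.
Inner: no edge straddles that height → 0 crossings.
Only East has an odd count, so the point is inside East.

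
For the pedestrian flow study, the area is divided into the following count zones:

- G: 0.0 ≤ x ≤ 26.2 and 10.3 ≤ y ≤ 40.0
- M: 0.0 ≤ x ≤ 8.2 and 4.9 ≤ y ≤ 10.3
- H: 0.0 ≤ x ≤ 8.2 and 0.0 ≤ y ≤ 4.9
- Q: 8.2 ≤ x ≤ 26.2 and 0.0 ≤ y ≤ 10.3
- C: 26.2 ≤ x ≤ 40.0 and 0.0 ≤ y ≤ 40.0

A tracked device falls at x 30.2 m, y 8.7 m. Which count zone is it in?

The point has x = 30.2 and y = 8.7.
Only C satisfies 26.2 ≤ x ≤ 40.0 and 0.0 ≤ y ≤ 40.0.

C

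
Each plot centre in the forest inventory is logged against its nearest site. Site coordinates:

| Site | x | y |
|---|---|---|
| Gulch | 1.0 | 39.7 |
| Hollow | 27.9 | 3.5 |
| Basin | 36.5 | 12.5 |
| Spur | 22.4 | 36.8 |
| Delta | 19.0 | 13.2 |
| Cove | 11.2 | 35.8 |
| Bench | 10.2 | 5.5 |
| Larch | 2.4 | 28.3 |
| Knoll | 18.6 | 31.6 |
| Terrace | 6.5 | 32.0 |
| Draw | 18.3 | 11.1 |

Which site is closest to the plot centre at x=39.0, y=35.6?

Squared distances to each site:
Gulch: 1460.810; Hollow: 1153.620; Basin: 539.860; Spur: 277.000; Delta: 901.760; Cove: 772.880; Bench: 1735.450; Larch: 1392.850; Knoll: 432.160; Terrace: 1069.210; Draw: 1028.740.
Minimum at Spur.

Spur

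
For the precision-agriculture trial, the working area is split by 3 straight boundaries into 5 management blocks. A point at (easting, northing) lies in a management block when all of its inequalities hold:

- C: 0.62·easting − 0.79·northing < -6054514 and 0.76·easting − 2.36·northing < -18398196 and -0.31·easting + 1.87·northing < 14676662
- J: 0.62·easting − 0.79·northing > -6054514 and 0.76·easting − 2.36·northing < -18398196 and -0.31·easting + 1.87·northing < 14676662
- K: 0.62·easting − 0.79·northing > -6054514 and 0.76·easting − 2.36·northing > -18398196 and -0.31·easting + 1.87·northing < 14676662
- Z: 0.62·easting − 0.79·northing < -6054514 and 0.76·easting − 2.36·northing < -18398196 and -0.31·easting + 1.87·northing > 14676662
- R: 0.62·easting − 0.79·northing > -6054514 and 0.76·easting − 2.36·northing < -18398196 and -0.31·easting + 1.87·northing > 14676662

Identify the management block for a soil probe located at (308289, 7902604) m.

R

0.62·308289 − 0.79·7902604 = -6051917.980, which is > -6054514
0.76·308289 − 2.36·7902604 = -18415845.800, which is < -18398196
-0.31·308289 + 1.87·7902604 = 14682299.890, which is > 14676662
This sign pattern matches R.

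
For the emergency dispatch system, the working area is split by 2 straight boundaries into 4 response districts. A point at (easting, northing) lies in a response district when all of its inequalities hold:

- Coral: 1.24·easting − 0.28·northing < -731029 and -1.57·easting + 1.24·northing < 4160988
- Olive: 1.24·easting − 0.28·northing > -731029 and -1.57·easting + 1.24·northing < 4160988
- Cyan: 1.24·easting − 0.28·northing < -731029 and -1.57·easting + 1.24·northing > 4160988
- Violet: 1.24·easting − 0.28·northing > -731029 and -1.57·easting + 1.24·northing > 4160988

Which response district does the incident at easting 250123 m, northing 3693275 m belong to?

Violet

1.24·250123 − 0.28·3693275 = -723964.480, which is > -731029
-1.57·250123 + 1.24·3693275 = 4186967.890, which is > 4160988
This sign pattern matches Violet.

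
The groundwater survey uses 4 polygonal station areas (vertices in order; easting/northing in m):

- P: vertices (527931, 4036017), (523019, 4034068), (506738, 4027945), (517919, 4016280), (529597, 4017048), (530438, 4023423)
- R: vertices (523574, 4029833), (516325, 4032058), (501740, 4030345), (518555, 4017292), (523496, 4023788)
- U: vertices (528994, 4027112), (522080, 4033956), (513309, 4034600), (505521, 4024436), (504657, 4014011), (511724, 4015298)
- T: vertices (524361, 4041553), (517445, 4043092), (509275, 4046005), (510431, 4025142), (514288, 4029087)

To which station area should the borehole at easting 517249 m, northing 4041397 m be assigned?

T

Cast a ray rightward from (517249, 4041397). For each polygon, the edges (by vertex number in listed order) whose endpoints lie on opposite sides of northing = 4041397, where each meets that height, and whether that is right or left of the point:
P: no edge straddles that height → 0 crossings.
R: no edge straddles that height → 0 crossings.
U: no edge straddles that height → 0 crossings.
T: 3–4 at easting≈509530.3 (left), 5–1 at easting≈524234.9 (right) → 1 crossing.
Only T has an odd count, so the point is inside T.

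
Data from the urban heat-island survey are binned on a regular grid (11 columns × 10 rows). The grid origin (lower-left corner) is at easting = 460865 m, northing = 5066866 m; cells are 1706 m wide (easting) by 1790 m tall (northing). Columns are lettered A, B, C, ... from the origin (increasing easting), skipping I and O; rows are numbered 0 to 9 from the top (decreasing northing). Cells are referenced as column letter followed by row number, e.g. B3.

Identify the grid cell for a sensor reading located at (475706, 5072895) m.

Column index: ⌊(475706 − 460865) / 1706⌋ = ⌊8.699⌋ = 8 → column J
Row offset from origin: ⌊(5072895 − 5066866) / 1790⌋ = ⌊3.368⌋ = 3 → row 6 (counted from top)

J6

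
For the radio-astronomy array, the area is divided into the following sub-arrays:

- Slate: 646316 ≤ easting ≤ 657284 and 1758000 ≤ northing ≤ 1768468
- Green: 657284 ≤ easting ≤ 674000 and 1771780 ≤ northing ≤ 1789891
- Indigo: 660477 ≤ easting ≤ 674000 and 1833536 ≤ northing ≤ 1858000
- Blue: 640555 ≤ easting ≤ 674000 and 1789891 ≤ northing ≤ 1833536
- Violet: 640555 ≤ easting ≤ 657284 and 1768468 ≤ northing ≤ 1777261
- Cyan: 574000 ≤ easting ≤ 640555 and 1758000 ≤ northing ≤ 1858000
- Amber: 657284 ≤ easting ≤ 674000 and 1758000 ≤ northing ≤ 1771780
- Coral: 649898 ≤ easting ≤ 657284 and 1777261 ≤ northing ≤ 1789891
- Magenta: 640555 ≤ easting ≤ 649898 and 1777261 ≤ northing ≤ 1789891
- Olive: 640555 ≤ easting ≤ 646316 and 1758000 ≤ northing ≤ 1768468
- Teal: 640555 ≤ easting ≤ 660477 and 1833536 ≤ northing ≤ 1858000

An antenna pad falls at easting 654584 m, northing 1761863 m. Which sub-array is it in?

The point has easting = 654584 and northing = 1761863.
Only Slate satisfies 646316 ≤ easting ≤ 657284 and 1758000 ≤ northing ≤ 1768468.

Slate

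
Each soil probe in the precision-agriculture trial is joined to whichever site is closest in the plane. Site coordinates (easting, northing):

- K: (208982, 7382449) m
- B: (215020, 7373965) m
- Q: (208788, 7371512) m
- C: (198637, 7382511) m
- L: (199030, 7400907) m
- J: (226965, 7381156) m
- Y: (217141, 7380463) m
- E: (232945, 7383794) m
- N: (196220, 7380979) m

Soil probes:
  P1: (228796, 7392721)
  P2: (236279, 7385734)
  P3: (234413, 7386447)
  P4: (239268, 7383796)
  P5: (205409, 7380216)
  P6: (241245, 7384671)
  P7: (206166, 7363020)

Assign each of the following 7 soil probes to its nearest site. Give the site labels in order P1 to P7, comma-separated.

P1 → E (d²=96905530.00)
P2 → E (d²=14879156.00)
P3 → E (d²=9193433.00)
P4 → E (d²=39980333.00)
P5 → K (d²=17752618.00)
P6 → E (d²=69659129.00)
P7 → Q (d²=78988948.00)

E, E, E, E, K, E, Q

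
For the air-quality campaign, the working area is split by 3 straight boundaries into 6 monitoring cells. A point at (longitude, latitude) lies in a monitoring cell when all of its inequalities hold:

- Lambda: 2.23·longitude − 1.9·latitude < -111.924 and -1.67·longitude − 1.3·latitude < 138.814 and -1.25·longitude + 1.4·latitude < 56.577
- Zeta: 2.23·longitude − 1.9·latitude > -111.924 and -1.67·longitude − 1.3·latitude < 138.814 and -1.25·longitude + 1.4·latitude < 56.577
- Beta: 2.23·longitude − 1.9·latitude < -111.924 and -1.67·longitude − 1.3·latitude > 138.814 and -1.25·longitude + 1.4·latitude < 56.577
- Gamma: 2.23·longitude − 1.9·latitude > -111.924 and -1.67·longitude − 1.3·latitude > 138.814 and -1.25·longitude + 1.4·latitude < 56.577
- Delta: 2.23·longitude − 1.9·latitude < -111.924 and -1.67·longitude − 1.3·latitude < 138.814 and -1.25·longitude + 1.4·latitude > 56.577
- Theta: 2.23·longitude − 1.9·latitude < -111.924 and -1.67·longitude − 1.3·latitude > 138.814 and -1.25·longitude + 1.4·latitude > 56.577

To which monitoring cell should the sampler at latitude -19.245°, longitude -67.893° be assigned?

Delta

2.23·-67.893 − 1.9·-19.245 = -114.836, which is < -111.924
-1.67·-67.893 − 1.3·-19.245 = 138.400, which is < 138.814
-1.25·-67.893 + 1.4·-19.245 = 57.923, which is > 56.577
This sign pattern matches Delta.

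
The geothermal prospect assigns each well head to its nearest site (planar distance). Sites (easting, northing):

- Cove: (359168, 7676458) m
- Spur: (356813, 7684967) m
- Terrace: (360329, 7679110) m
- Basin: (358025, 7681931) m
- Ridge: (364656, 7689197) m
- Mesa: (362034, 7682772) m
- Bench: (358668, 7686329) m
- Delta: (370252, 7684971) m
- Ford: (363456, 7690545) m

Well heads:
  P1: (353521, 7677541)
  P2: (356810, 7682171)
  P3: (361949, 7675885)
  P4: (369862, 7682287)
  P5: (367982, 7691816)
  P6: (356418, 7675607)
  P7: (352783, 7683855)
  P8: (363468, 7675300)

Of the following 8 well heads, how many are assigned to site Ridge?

P1 → Cove
P2 → Basin
P3 → Cove
P4 → Delta
P5 → Ridge
P6 → Cove
P7 → Spur
P8 → Cove
1 of the 8 goes to Ridge.

1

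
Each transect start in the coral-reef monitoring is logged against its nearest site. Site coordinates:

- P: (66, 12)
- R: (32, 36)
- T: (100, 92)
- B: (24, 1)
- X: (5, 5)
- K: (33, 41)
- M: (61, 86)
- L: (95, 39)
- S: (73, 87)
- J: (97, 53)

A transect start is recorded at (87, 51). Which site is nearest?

J

Squared distances to each site:
P: 1962.000; R: 3250.000; T: 1850.000; B: 6469.000; X: 8840.000; K: 3016.000; M: 1901.000; L: 208.000; S: 1492.000; J: 104.000.
Minimum at J.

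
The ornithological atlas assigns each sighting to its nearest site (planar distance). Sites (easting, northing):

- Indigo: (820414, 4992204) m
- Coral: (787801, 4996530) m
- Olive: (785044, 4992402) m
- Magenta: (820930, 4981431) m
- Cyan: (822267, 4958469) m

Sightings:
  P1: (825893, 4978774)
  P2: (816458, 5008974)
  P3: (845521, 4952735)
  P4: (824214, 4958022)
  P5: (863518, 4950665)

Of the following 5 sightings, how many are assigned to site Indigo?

1

P1 → Magenta
P2 → Indigo
P3 → Cyan
P4 → Cyan
P5 → Cyan
1 of the 5 goes to Indigo.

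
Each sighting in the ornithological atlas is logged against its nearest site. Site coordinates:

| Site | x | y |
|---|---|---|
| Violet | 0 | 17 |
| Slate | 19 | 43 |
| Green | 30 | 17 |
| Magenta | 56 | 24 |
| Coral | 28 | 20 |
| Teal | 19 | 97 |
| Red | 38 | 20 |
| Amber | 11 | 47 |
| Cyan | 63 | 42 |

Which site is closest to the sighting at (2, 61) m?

Amber

Squared distances to each site:
Violet: 1940.000; Slate: 613.000; Green: 2720.000; Magenta: 4285.000; Coral: 2357.000; Teal: 1585.000; Red: 2977.000; Amber: 277.000; Cyan: 4082.000.
Minimum at Amber.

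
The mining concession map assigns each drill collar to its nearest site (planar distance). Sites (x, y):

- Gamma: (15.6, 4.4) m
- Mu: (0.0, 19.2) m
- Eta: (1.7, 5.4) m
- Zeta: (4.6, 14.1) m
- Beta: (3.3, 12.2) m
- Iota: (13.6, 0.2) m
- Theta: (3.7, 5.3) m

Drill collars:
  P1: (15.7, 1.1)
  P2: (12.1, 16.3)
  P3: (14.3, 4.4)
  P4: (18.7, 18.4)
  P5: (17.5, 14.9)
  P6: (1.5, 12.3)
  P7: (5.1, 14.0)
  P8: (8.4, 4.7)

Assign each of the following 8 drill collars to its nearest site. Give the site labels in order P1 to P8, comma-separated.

P1 → Iota (d²=5.22)
P2 → Zeta (d²=61.09)
P3 → Gamma (d²=1.69)
P4 → Gamma (d²=205.61)
P5 → Gamma (d²=113.86)
P6 → Beta (d²=3.25)
P7 → Zeta (d²=0.26)
P8 → Theta (d²=22.45)

Iota, Zeta, Gamma, Gamma, Gamma, Beta, Zeta, Theta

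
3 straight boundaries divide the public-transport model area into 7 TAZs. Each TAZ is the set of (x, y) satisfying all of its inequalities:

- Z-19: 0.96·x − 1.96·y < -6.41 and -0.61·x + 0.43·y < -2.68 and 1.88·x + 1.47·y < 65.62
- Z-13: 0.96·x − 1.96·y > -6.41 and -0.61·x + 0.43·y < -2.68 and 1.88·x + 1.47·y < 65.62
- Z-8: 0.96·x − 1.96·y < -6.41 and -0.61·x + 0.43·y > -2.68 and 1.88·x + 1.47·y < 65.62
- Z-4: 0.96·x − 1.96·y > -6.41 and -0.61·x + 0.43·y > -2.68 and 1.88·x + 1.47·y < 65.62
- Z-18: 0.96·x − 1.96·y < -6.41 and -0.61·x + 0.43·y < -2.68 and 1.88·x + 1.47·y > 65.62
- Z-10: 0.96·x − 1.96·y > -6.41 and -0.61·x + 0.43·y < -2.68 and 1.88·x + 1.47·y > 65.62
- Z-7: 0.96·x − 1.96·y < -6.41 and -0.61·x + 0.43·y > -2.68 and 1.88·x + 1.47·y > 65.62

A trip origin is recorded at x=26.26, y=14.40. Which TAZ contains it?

Z-10

0.96·26.26 − 1.96·14.40 = -3.014, which is > -6.41
-0.61·26.26 + 0.43·14.40 = -9.827, which is < -2.68
1.88·26.26 + 1.47·14.40 = 70.537, which is > 65.62
This sign pattern matches Z-10.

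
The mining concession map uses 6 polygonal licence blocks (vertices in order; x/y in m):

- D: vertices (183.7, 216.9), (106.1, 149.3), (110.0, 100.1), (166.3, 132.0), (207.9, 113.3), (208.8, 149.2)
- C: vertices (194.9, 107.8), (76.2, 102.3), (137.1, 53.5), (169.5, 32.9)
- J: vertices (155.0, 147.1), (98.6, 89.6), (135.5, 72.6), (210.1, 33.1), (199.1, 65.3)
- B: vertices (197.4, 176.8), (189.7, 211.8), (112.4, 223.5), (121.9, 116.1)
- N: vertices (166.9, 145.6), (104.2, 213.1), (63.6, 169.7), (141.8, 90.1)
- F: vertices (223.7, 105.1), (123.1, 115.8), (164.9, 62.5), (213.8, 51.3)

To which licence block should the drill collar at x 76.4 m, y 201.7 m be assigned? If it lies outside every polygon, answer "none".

Cast a ray rightward from (76.4, 201.7). For each polygon, the edges (by vertex number in listed order) whose endpoints lie on opposite sides of y = 201.7, where each meets that height, and whether that is right or left of the point:
D: 1–2 at x≈166.25 (right), 6–1 at x≈189.34 (right) → 2 crossings.
C: no edge straddles that height → 0 crossings.
J: no edge straddles that height → 0 crossings.
B: 1–2 at x≈191.92 (right), 3–4 at x≈114.33 (right) → 2 crossings.
N: 1–2 at x≈114.79 (right), 2–3 at x≈93.54 (right) → 2 crossings.
F: no edge straddles that height → 0 crossings.
All counts are even, so the point lies outside every listed polygon.

none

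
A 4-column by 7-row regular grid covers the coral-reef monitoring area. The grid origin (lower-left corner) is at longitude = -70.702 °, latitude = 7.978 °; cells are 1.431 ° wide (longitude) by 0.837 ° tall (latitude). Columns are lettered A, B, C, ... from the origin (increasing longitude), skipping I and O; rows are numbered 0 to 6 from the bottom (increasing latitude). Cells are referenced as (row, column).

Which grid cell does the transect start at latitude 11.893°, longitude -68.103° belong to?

Column index: ⌊(-68.103 − -70.702) / 1.431⌋ = ⌊1.816⌋ = 1 → column B
Row offset from origin: ⌊(11.893 − 7.978) / 0.837⌋ = ⌊4.677⌋ = 4 → row 4

(4, B)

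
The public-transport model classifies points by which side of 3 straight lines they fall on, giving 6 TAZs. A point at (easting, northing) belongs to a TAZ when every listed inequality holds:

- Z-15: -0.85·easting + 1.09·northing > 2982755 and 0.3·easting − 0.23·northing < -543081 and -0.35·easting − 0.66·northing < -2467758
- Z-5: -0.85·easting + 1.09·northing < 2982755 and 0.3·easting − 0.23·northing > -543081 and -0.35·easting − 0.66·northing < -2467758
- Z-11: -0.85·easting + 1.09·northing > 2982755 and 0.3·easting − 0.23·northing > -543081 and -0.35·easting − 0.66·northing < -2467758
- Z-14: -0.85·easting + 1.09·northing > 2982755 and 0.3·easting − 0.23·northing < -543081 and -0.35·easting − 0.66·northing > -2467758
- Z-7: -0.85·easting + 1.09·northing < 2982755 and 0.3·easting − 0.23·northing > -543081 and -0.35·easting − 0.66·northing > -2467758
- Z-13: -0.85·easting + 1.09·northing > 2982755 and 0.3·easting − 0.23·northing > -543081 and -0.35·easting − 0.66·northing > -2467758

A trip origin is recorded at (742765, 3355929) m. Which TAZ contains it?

Z-15

-0.85·742765 + 1.09·3355929 = 3026612.360, which is > 2982755
0.3·742765 − 0.23·3355929 = -549034.170, which is < -543081
-0.35·742765 − 0.66·3355929 = -2474880.890, which is < -2467758
This sign pattern matches Z-15.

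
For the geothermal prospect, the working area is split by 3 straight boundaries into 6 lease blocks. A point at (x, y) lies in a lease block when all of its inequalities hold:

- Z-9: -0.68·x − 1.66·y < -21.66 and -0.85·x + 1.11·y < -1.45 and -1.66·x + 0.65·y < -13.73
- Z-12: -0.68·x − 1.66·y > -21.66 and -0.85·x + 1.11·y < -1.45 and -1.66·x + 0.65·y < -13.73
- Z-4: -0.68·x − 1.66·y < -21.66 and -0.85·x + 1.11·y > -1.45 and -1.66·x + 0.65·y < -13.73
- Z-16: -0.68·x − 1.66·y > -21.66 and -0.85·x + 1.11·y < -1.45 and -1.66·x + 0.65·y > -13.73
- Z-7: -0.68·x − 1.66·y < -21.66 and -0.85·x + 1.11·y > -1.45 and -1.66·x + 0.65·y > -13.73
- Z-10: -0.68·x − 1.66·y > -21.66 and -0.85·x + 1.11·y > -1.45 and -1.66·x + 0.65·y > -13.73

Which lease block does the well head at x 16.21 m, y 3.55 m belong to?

-0.68·16.21 − 1.66·3.55 = -16.916, which is > -21.66
-0.85·16.21 + 1.11·3.55 = -9.838, which is < -1.45
-1.66·16.21 + 0.65·3.55 = -24.601, which is < -13.73
This sign pattern matches Z-12.

Z-12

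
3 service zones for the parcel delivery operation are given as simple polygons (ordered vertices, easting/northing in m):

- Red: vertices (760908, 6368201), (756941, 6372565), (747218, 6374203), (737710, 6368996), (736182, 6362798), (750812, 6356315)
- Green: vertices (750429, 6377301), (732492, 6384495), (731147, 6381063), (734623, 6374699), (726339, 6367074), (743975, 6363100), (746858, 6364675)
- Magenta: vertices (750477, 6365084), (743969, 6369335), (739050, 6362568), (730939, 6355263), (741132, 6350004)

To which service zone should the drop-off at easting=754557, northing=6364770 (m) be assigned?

Red

Cast a ray rightward from (754557, 6364770). For each polygon, the edges (by vertex number in listed order) whose endpoints lie on opposite sides of northing = 6364770, where each meets that height, and whether that is right or left of the point:
Red: 4–5 at easting≈736668.2 (left), 6–1 at easting≈757993.7 (right) → 1 crossing.
Green: 5–6 at easting≈736563.8 (left), 7–1 at easting≈746884.9 (left) → 0 crossings.
Magenta: 2–3 at easting≈740650.7 (left), 5–1 at easting≈750282.4 (left) → 0 crossings.
Only Red has an odd count, so the point is inside Red.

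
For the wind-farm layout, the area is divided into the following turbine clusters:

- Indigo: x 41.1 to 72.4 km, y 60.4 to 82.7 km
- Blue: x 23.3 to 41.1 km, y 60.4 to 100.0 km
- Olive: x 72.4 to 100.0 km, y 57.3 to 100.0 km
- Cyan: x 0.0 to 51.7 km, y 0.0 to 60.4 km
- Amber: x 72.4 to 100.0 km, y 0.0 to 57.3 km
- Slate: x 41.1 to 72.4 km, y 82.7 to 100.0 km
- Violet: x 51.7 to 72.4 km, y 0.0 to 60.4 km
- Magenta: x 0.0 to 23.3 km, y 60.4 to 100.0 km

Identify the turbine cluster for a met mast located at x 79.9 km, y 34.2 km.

The point has x = 79.9 and y = 34.2.
Only Amber satisfies 72.4 ≤ x ≤ 100.0 and 0.0 ≤ y ≤ 57.3.

Amber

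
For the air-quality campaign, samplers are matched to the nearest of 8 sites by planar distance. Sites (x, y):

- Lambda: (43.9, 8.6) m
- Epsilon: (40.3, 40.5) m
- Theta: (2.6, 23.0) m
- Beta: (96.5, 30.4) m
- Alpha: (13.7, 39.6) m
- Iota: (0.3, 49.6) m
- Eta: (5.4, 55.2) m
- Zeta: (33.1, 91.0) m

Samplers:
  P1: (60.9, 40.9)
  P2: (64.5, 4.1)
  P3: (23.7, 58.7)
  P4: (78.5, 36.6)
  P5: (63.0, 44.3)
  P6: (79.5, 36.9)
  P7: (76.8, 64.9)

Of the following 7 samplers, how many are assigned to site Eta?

1

P1 → Epsilon
P2 → Lambda
P3 → Eta
P4 → Beta
P5 → Epsilon
P6 → Beta
P7 → Beta
1 of the 7 goes to Eta.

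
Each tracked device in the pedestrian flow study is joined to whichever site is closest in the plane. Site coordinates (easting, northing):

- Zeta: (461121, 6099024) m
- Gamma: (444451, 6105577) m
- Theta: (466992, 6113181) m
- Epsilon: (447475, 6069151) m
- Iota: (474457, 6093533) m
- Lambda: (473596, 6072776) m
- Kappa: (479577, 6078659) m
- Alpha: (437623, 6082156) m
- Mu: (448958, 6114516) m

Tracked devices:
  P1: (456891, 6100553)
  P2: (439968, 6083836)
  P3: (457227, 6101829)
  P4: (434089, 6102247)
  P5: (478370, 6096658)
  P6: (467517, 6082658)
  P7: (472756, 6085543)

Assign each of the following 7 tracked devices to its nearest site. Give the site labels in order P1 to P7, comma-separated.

Zeta, Alpha, Zeta, Gamma, Iota, Lambda, Iota

P1 → Zeta (d²=20230741.00)
P2 → Alpha (d²=8321425.00)
P3 → Zeta (d²=23031261.00)
P4 → Gamma (d²=118459944.00)
P5 → Iota (d²=25077194.00)
P6 → Lambda (d²=134608165.00)
P7 → Iota (d²=66733501.00)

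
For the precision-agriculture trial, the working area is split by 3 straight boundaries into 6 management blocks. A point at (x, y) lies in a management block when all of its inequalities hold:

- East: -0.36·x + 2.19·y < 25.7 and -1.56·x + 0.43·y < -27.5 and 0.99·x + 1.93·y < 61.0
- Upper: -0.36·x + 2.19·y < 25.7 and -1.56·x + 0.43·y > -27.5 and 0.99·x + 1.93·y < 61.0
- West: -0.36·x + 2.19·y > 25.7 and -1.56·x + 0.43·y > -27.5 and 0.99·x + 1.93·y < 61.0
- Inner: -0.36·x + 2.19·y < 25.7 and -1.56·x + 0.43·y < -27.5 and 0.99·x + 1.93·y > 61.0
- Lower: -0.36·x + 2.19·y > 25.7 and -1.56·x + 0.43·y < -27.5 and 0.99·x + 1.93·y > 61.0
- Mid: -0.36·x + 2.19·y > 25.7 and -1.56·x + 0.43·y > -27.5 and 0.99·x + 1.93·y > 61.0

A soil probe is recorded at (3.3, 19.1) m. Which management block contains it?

-0.36·3.3 + 2.19·19.1 = 40.641, which is > 25.7
-1.56·3.3 + 0.43·19.1 = 3.065, which is > -27.5
0.99·3.3 + 1.93·19.1 = 40.130, which is < 61.0
This sign pattern matches West.

West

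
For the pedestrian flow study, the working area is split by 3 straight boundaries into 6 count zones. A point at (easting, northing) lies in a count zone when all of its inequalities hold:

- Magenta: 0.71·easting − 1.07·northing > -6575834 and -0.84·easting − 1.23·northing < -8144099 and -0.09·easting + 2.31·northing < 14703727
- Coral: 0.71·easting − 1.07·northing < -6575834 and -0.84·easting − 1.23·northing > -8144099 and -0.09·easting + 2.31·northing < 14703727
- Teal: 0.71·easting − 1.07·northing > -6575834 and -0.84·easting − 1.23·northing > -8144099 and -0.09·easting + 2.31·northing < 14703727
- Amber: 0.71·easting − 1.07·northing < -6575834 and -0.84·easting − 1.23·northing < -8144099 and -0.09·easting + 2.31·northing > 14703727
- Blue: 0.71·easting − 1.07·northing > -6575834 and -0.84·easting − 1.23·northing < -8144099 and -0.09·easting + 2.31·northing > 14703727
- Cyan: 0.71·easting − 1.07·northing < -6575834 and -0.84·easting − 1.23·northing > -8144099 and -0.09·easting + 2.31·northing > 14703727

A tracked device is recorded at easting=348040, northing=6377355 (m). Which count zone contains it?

0.71·348040 − 1.07·6377355 = -6576661.450, which is < -6575834
-0.84·348040 − 1.23·6377355 = -8136500.250, which is > -8144099
-0.09·348040 + 2.31·6377355 = 14700366.450, which is < 14703727
This sign pattern matches Coral.

Coral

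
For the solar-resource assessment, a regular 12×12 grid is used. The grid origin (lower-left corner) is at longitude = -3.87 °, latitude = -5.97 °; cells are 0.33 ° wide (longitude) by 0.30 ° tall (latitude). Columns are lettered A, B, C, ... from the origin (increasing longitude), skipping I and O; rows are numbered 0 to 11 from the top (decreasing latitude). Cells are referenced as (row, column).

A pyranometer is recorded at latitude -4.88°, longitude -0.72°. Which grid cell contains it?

(8, K)

Column index: ⌊(-0.72 − -3.87) / 0.33⌋ = ⌊9.545⌋ = 9 → column K
Row offset from origin: ⌊(-4.88 − -5.97) / 0.30⌋ = ⌊3.633⌋ = 3 → row 8 (counted from top)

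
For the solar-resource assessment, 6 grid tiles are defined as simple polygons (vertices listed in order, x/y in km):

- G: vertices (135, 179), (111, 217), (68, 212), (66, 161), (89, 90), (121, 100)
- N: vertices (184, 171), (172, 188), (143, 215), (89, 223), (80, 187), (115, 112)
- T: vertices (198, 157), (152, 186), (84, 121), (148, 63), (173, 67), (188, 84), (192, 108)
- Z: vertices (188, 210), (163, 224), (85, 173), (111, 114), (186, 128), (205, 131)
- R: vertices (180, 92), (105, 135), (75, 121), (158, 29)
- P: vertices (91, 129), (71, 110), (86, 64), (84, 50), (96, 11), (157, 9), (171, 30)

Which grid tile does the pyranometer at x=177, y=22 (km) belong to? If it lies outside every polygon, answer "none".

none

Cast a ray rightward from (177, 22). For each polygon, the edges (by vertex number in listed order) whose endpoints lie on opposite sides of y = 22, where each meets that height, and whether that is right or left of the point:
G: no edge straddles that height → 0 crossings.
N: no edge straddles that height → 0 crossings.
T: no edge straddles that height → 0 crossings.
Z: no edge straddles that height → 0 crossings.
R: no edge straddles that height → 0 crossings.
P: 4–5 at x≈92.6 (left), 6–7 at x≈165.7 (left) → 0 crossings.
All counts are even, so the point lies outside every listed polygon.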